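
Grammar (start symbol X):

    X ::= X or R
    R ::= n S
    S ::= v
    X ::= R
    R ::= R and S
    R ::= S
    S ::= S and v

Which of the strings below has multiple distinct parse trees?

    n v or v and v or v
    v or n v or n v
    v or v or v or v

n v or v and v or v

n v or v and v or v: 2 trees
v or n v or n v: 1 tree
v or v or v or v: 1 tree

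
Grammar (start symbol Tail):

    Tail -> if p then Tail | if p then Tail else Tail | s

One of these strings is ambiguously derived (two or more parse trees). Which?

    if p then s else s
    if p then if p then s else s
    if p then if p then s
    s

if p then if p then s else s

if p then s else s: 1 tree
if p then if p then s else s: 2 trees
if p then if p then s: 1 tree
s: 1 tree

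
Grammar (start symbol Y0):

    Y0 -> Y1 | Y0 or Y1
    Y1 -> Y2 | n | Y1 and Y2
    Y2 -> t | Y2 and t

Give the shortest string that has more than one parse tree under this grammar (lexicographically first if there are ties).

t and t

length 1: no string has ≥2 trees
length 3: t and t has 2 parse trees

Two derivations of t and t:
  Y0 ⇒ Y1 ⇒ Y2 ⇒ Y2 and t ⇒ t and t
  Y0 ⇒ Y1 ⇒ Y1 and Y2 ⇒ Y2 and Y2 ⇒ t and Y2 ⇒ t and t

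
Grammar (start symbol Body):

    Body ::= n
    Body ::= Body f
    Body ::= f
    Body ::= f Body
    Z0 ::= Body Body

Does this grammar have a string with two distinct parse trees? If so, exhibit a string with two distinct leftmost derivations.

Witness: f f

Derivation 1: Body ⇒ Body f ⇒ f f
Derivation 2: Body ⇒ f Body ⇒ f f

Two distinct leftmost derivations for the same string.

Ambiguous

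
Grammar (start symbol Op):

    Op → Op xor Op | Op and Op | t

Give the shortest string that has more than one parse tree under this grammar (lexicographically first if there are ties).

length 1: no string has ≥2 trees
length 3: no string has ≥2 trees
length 5: t and t and t has 2 parse trees

Two derivations of t and t and t:
  Op ⇒ Op and Op ⇒ Op and Op and Op ⇒ t and Op and Op ⇒ t and t and Op ⇒ t and t and t
  Op ⇒ Op and Op ⇒ t and Op ⇒ t and Op and Op ⇒ t and t and Op ⇒ t and t and t

t and t and t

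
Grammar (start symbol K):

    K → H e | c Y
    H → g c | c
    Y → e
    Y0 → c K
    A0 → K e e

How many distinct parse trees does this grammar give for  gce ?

Parse trees for gce:
  [K [H g c] e]

1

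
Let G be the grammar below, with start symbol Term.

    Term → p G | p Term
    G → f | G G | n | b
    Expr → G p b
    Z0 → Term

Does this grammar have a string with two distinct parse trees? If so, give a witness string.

Witness: p b b b

Derivation 1: Term ⇒ p G ⇒ p G G ⇒ p G G G ⇒ p b G G ⇒ p b b G ⇒ p b b b
Derivation 2: Term ⇒ p G ⇒ p G G ⇒ p b G ⇒ p b G G ⇒ p b b G ⇒ p b b b

Two distinct leftmost derivations for the same string.

Ambiguous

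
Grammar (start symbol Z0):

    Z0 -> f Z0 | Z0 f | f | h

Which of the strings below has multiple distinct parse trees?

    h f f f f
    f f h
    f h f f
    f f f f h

h f f f f: 1 tree
f f h: 1 tree
f h f f: 3 trees
f f f f h: 1 tree

f h f f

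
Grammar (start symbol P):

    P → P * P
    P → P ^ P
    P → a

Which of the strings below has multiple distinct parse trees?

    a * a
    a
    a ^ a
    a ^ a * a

a ^ a * a

a * a: 1 tree
a: 1 tree
a ^ a: 1 tree
a ^ a * a: 2 trees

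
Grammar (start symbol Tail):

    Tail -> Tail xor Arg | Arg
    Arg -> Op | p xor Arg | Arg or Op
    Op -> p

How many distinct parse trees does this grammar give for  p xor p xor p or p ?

7

Parse trees for p xor p xor p or p:
  [Tail [Tail [Arg [Op p]]] xor [Arg p xor [Arg [Arg [Op p]] or [Op p]]]]
  [Tail [Tail [Arg [Op p]]] xor [Arg [Arg p xor [Arg [Op p]]] or [Op p]]]
  [Tail [Tail [Tail [Arg [Op p]]] xor [Arg [Op p]]] xor [Arg [Arg [Op p]] or [Op p]]]
  [Tail [Tail [Arg p xor [Arg [Op p]]]] xor [Arg [Arg [Op p]] or [Op p]]]
  [Tail [Arg p xor [Arg p xor [Arg [Arg [Op p]] or [Op p]]]]]
  [Tail [Arg p xor [Arg [Arg p xor [Arg [Op p]]] or [Op p]]]]
  [Tail [Arg [Arg p xor [Arg p xor [Arg [Op p]]]] or [Op p]]]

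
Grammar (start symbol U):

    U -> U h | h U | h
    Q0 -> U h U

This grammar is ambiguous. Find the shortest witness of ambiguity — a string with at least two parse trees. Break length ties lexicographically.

h h

length 1: no string has ≥2 trees
length 2: h h has 2 parse trees

Two derivations of h h:
  U ⇒ U h ⇒ h h
  U ⇒ h U ⇒ h h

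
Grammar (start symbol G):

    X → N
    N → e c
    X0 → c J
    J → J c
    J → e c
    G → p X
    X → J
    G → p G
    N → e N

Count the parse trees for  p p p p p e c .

Parse trees for p p p p p e c:
  [G p [G p [G p [G p [G p [X [N e c]]]]]]]
  [G p [G p [G p [G p [G p [X [J e c]]]]]]]

2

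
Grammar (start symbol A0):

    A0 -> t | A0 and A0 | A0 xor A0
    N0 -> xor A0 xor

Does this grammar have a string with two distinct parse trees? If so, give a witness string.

Witness: t and t and t

Derivation 1: A0 ⇒ A0 and A0 ⇒ t and A0 ⇒ t and A0 and A0 ⇒ t and t and A0 ⇒ t and t and t
Derivation 2: A0 ⇒ A0 and A0 ⇒ A0 and A0 and A0 ⇒ t and A0 and A0 ⇒ t and t and A0 ⇒ t and t and t

Two distinct leftmost derivations for the same string.

Ambiguous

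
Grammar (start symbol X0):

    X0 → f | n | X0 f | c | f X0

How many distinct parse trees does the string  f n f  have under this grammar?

2

Parse trees for f n f:
  [X0 [X0 f [X0 n]] f]
  [X0 f [X0 [X0 n] f]]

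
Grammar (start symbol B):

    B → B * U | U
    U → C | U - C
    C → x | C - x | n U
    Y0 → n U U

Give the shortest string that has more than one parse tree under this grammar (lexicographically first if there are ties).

x - x

length 1: no string has ≥2 trees
length 2: no string has ≥2 trees
length 3: x - x has 2 parse trees

Two derivations of x - x:
  B ⇒ U ⇒ C ⇒ C - x ⇒ x - x
  B ⇒ U ⇒ U - C ⇒ C - C ⇒ x - C ⇒ x - x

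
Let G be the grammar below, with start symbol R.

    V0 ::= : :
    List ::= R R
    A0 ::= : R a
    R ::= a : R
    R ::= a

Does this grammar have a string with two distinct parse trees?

Unambiguous

Only R is reachable from R; ignoring the rest: Right-recursive list with a separator: after each atom, whether the separator follows determines the rule. One parse per string.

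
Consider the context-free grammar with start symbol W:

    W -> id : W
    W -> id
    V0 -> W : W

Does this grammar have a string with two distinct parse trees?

Unambiguous

Only W is reachable from W; ignoring the rest: The reachable grammar is A → atom sep A | atom. Each atom is followed by either the separator (recurse) or end-of-string (stop) — no choice point.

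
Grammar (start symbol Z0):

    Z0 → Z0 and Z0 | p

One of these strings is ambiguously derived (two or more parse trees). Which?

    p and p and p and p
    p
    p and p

p and p and p and p: 5 trees
p: 1 tree
p and p: 1 tree

p and p and p and p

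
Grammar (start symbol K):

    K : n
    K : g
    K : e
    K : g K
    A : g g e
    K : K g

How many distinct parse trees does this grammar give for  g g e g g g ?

Parse trees for g g e g g g (showing first 6 of 10):
  [K g [K g [K [K [K [K e] g] g] g]]]
  [K g [K [K g [K [K [K e] g] g]] g]]
  [K g [K [K [K g [K [K e] g]] g] g]]
  [K g [K [K [K [K g [K e]] g] g] g]]
  [K [K g [K g [K [K [K e] g] g]]] g]
  [K [K g [K [K g [K [K e] g]] g]] g]

10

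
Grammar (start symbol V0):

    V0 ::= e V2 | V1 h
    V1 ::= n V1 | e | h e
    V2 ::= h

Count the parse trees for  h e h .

1

Parse trees for h e h:
  [V0 [V1 h e] h]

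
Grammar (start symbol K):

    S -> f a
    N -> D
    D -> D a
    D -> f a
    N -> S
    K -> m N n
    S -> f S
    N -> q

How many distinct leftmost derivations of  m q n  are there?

1

Parse trees for m q n:
  [K m [N q] n]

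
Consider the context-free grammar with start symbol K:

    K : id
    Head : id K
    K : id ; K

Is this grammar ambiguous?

Unambiguous

Only K is reachable from K; ignoring the rest: The reachable grammar is A → atom sep A | atom. Each atom is followed by either the separator (recurse) or end-of-string (stop) — no choice point.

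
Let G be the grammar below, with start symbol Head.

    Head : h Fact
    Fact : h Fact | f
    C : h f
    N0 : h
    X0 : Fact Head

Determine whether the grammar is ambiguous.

Only Head, Fact are reachable from Head; ignoring the rest: Restricted to the reachable nonterminals, every rule has the form A → t or A → t B, and no two rules for the same A share a first terminal. The grammar encodes a DFA — one run per string.

Unambiguous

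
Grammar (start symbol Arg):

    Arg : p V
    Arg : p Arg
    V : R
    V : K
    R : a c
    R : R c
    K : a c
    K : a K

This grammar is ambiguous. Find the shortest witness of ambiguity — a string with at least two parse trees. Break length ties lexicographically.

length 3: p a c has 2 parse trees

Two derivations of p a c:
  Arg ⇒ p V ⇒ p R ⇒ p a c
  Arg ⇒ p V ⇒ p K ⇒ p a c

p a c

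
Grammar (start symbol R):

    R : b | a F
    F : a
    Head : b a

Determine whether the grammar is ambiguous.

Unambiguous

(Head is unreachable from R, so its rules don't affect L(R).) The reachable rules are right-linear with at most one rule per (nonterminal, next-terminal) pair. Each input token forces the next rule, so parsing is deterministic.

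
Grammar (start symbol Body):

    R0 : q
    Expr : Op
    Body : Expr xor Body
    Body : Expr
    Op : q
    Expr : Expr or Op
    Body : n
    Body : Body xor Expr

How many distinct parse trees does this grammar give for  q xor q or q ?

Parse trees for q xor q or q:
  [Body [Expr [Op q]] xor [Body [Expr [Expr [Op q]] or [Op q]]]]
  [Body [Body [Expr [Op q]]] xor [Expr [Expr [Op q]] or [Op q]]]

2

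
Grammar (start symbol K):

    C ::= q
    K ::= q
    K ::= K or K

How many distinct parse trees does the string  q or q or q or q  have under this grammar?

5

Parse trees for q or q or q or q:
  [K [K q] or [K [K q] or [K [K q] or [K q]]]]
  [K [K q] or [K [K [K q] or [K q]] or [K q]]]
  [K [K [K q] or [K q]] or [K [K q] or [K q]]]
  [K [K [K q] or [K [K q] or [K q]]] or [K q]]
  [K [K [K [K q] or [K q]] or [K q]] or [K q]]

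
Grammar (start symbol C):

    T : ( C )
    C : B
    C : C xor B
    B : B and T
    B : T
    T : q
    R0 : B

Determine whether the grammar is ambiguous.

(R0 is unreachable from C, so its rules don't affect L(C).) The grammar is stratified — C handles 'xor' (left-recursive), B handles 'and', T atoms. Each operator has a fixed associativity and precedence level, so every string has one parse.

Unambiguous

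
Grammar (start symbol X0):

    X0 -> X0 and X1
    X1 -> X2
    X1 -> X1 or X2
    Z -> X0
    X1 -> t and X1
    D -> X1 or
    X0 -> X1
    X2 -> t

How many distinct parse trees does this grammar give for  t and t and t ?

Parse trees for t and t and t:
  [X0 [X0 [X1 [X2 t]]] and [X1 t and [X1 [X2 t]]]]
  [X0 [X0 [X0 [X1 [X2 t]]] and [X1 [X2 t]]] and [X1 [X2 t]]]
  [X0 [X0 [X1 t and [X1 [X2 t]]]] and [X1 [X2 t]]]
  [X0 [X1 t and [X1 t and [X1 [X2 t]]]]]

4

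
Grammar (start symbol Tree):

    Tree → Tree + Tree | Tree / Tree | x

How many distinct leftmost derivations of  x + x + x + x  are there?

Parse trees for x + x + x + x:
  [Tree [Tree x] + [Tree [Tree x] + [Tree [Tree x] + [Tree x]]]]
  [Tree [Tree x] + [Tree [Tree [Tree x] + [Tree x]] + [Tree x]]]
  [Tree [Tree [Tree x] + [Tree x]] + [Tree [Tree x] + [Tree x]]]
  [Tree [Tree [Tree x] + [Tree [Tree x] + [Tree x]]] + [Tree x]]
  [Tree [Tree [Tree [Tree x] + [Tree x]] + [Tree x]] + [Tree x]]

5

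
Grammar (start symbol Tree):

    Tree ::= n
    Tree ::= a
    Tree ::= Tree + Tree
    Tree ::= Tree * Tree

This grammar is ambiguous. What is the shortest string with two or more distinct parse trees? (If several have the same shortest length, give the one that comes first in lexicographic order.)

a * a * a

length 1: no string has ≥2 trees
length 3: no string has ≥2 trees
length 5: a * a * a has 2 parse trees

Two derivations of a * a * a:
  Tree ⇒ Tree * Tree ⇒ a * Tree ⇒ a * Tree * Tree ⇒ a * a * Tree ⇒ a * a * a
  Tree ⇒ Tree * Tree ⇒ Tree * Tree * Tree ⇒ a * Tree * Tree ⇒ a * a * Tree ⇒ a * a * a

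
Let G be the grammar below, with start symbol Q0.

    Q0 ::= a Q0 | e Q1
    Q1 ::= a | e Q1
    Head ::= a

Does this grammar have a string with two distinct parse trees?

Only Q0, Q1 are reachable from Q0; ignoring the rest: Each reachable nonterminal has at most one production per leading terminal, and all productions are right-linear; the derivation is determined token-by-token.

Unambiguous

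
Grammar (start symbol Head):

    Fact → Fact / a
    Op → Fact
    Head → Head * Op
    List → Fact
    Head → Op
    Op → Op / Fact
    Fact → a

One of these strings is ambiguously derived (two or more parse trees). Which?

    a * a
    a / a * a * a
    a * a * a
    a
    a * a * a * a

a * a: 1 tree
a / a * a * a: 2 trees
a * a * a: 1 tree
a: 1 tree
a * a * a * a: 1 tree

a / a * a * a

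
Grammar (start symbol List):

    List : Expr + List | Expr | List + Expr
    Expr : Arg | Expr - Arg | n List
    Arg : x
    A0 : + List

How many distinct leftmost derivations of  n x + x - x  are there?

6

Parse trees for n x + x - x:
  [List [Expr n [List [Expr [Arg x]]]] + [List [Expr [Expr [Arg x]] - [Arg x]]]]
  [List [Expr [Expr n [List [Expr [Arg x]] + [List [Expr [Arg x]]]]] - [Arg x]]]
  [List [Expr [Expr n [List [List [Expr [Arg x]]] + [Expr [Arg x]]]] - [Arg x]]]
  [List [Expr n [List [Expr [Arg x]] + [List [Expr [Expr [Arg x]] - [Arg x]]]]]]
  [List [Expr n [List [List [Expr [Arg x]]] + [Expr [Expr [Arg x]] - [Arg x]]]]]
  [List [List [Expr n [List [Expr [Arg x]]]]] + [Expr [Expr [Arg x]] - [Arg x]]]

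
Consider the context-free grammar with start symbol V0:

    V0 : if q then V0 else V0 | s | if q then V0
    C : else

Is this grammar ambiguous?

Ambiguous

Witness: if q then if q then s else s

Derivation 1: V0 ⇒ if q then V0 else V0 ⇒ if q then if q then V0 else V0 ⇒ if q then if q then s else V0 ⇒ if q then if q then s else s
Derivation 2: V0 ⇒ if q then V0 ⇒ if q then if q then V0 else V0 ⇒ if q then if q then s else V0 ⇒ if q then if q then s else s

Two distinct leftmost derivations for the same string.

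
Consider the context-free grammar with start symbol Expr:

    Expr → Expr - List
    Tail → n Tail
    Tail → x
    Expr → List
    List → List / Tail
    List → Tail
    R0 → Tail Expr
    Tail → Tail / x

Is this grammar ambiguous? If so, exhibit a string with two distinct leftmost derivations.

Ambiguous

Witness: x / x

Derivation 1: Expr ⇒ List ⇒ List / Tail ⇒ Tail / Tail ⇒ x / Tail ⇒ x / x
Derivation 2: Expr ⇒ List ⇒ Tail ⇒ Tail / x ⇒ x / x

Two distinct leftmost derivations for the same string.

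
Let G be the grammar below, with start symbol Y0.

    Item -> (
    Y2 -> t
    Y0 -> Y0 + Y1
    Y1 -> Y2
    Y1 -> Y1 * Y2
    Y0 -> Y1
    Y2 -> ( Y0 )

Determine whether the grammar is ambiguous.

Unambiguous

(Item is unreachable from Y0, so its rules don't affect L(Y0).) This is a standard precedence ladder (Y0 over Y1 over Y2), with each level left-recursive on its own operator ('+' at Y0, '*' at Y1). That structure is LR(1), hence unambiguous.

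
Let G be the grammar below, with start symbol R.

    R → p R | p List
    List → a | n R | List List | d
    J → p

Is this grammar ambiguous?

Witness: p a a a

Derivation 1: R ⇒ p List ⇒ p List List ⇒ p a List ⇒ p a List List ⇒ p a a List ⇒ p a a a
Derivation 2: R ⇒ p List ⇒ p List List ⇒ p List List List ⇒ p a List List ⇒ p a a List ⇒ p a a a

Two distinct leftmost derivations for the same string.

Ambiguous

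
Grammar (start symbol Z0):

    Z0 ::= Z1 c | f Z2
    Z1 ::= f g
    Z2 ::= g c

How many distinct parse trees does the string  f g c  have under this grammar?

2

Parse trees for f g c:
  [Z0 [Z1 f g] c]
  [Z0 f [Z2 g c]]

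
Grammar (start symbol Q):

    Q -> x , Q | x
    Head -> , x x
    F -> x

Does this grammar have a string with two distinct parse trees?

Unambiguous

(Head, F are unreachable from Q, so their rules don't affect L(Q).) Right-recursive list with a separator: after each atom, whether the separator follows determines the rule. One parse per string.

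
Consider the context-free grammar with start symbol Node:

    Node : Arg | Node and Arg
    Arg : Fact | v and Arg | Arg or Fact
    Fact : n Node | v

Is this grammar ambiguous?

Ambiguous

Witness: v and v

Derivation 1: Node ⇒ Arg ⇒ v and Arg ⇒ v and Fact ⇒ v and v
Derivation 2: Node ⇒ Node and Arg ⇒ Arg and Arg ⇒ Fact and Arg ⇒ v and Arg ⇒ v and Fact ⇒ v and v

Two distinct leftmost derivations for the same string.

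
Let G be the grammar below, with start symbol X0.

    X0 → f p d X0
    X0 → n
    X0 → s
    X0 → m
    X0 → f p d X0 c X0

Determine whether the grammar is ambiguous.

Ambiguous

Witness: f p d f p d m c m

Derivation 1: X0 ⇒ f p d X0 ⇒ f p d f p d X0 c X0 ⇒ f p d f p d m c X0 ⇒ f p d f p d m c m
Derivation 2: X0 ⇒ f p d X0 c X0 ⇒ f p d f p d X0 c X0 ⇒ f p d f p d m c X0 ⇒ f p d f p d m c m

Two distinct leftmost derivations for the same string.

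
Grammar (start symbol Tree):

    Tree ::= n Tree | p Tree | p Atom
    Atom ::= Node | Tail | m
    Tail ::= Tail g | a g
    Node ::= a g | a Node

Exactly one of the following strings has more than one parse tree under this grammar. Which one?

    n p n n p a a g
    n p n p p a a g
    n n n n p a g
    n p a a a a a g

n n n n p a g

n p n n p a a g: 1 tree
n p n p p a a g: 1 tree
n n n n p a g: 2 trees
n p a a a a a g: 1 tree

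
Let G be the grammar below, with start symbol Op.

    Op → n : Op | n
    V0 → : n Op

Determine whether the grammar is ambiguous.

Only Op is reachable from Op; ignoring the rest: The reachable grammar is A → atom sep A | atom. Each atom is followed by either the separator (recurse) or end-of-string (stop) — no choice point.

Unambiguous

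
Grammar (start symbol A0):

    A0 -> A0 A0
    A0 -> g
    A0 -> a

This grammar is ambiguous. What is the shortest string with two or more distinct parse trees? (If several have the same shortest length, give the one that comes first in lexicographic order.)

a a a

length 1: no string has ≥2 trees
length 2: no string has ≥2 trees
length 3: a a a has 2 parse trees

Two derivations of a a a:
  A0 ⇒ A0 A0 ⇒ A0 A0 A0 ⇒ a A0 A0 ⇒ a a A0 ⇒ a a a
  A0 ⇒ A0 A0 ⇒ a A0 ⇒ a A0 A0 ⇒ a a A0 ⇒ a a a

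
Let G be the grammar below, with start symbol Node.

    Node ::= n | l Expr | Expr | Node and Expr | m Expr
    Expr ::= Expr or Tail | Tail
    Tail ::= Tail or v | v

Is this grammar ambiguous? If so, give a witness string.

Witness: v or v

Derivation 1: Node ⇒ Expr ⇒ Expr or Tail ⇒ Tail or Tail ⇒ v or Tail ⇒ v or v
Derivation 2: Node ⇒ Expr ⇒ Tail ⇒ Tail or v ⇒ v or v

Two distinct leftmost derivations for the same string.

Ambiguous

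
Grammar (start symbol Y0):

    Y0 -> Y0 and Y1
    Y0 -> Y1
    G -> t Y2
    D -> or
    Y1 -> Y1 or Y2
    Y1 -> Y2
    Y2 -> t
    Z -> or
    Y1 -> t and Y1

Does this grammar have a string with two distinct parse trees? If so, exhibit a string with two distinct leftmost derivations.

Ambiguous

Witness: t and t

Derivation 1: Y0 ⇒ Y0 and Y1 ⇒ Y1 and Y1 ⇒ Y2 and Y1 ⇒ t and Y1 ⇒ t and Y2 ⇒ t and t
Derivation 2: Y0 ⇒ Y1 ⇒ t and Y1 ⇒ t and Y2 ⇒ t and t

Two distinct leftmost derivations for the same string.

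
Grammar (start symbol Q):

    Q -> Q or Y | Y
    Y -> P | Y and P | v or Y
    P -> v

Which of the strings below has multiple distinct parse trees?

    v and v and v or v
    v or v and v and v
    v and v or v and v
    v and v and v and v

v or v and v and v

v and v and v or v: 1 tree
v or v and v and v: 4 trees
v and v or v and v: 1 tree
v and v and v and v: 1 tree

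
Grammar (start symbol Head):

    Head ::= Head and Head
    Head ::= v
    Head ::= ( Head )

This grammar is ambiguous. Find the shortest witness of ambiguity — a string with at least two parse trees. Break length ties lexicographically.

v and v and v

length 1: no string has ≥2 trees
length 3: no string has ≥2 trees
length 5: v and v and v has 2 parse trees

Two derivations of v and v and v:
  Head ⇒ Head and Head ⇒ Head and Head and Head ⇒ v and Head and Head ⇒ v and v and Head ⇒ v and v and v
  Head ⇒ Head and Head ⇒ v and Head ⇒ v and Head and Head ⇒ v and v and Head ⇒ v and v and v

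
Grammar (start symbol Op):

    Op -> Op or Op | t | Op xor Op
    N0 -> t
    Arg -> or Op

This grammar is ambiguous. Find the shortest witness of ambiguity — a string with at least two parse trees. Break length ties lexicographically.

t or t or t

length 1: no string has ≥2 trees
length 3: no string has ≥2 trees
length 5: t or t or t has 2 parse trees

Two derivations of t or t or t:
  Op ⇒ Op or Op ⇒ Op or Op or Op ⇒ t or Op or Op ⇒ t or t or Op ⇒ t or t or t
  Op ⇒ Op or Op ⇒ t or Op ⇒ t or Op or Op ⇒ t or t or Op ⇒ t or t or t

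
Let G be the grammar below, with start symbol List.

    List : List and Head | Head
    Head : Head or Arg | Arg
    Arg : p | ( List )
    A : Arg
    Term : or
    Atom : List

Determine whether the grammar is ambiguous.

(A, Term, Atom are unreachable from List, so their rules don't affect L(List).) This is a standard precedence ladder (List over Head over Arg), with each level left-recursive on its own operator ('and' at List, 'or' at Head). That structure is LR(1), hence unambiguous.

Unambiguous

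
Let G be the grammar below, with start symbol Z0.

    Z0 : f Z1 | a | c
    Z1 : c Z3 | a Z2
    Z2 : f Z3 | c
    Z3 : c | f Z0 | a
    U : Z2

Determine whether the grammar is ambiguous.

Unambiguous

(U is unreachable from Z0, so its rules don't affect L(Z0).) Each reachable nonterminal has at most one production per leading terminal, and all productions are right-linear; the derivation is determined token-by-token.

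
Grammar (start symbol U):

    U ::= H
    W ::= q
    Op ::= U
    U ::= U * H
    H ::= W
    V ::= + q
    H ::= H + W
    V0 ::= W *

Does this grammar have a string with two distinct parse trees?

Unambiguous

(V, Op, V0 are unreachable from U, so their rules don't affect L(U).) This is a standard precedence ladder (U over H over W), with each level left-recursive on its own operator ('*' at U, '+' at H). That structure is LR(1), hence unambiguous.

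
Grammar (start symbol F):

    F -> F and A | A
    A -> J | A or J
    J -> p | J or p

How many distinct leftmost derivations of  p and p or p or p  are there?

4

Parse trees for p and p or p or p:
  [F [F [A [J p]]] and [A [J [J [J p] or p] or p]]]
  [F [F [A [J p]]] and [A [A [J p]] or [J [J p] or p]]]
  [F [F [A [J p]]] and [A [A [J [J p] or p]] or [J p]]]
  [F [F [A [J p]]] and [A [A [A [J p]] or [J p]] or [J p]]]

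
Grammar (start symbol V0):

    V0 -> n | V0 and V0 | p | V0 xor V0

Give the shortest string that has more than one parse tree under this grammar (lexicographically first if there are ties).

length 1: no string has ≥2 trees
length 3: no string has ≥2 trees
length 5: n and n and n has 2 parse trees

Two derivations of n and n and n:
  V0 ⇒ V0 and V0 ⇒ n and V0 ⇒ n and V0 and V0 ⇒ n and n and V0 ⇒ n and n and n
  V0 ⇒ V0 and V0 ⇒ V0 and V0 and V0 ⇒ n and V0 and V0 ⇒ n and n and V0 ⇒ n and n and n

n and n and n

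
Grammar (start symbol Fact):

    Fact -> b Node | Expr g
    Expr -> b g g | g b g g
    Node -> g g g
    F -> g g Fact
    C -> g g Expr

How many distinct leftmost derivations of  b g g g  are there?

2

Parse trees for b g g g:
  [Fact b [Node g g g]]
  [Fact [Expr b g g] g]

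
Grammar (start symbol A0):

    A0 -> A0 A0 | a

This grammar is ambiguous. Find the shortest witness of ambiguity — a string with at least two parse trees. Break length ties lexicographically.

length 1: no string has ≥2 trees
length 2: no string has ≥2 trees
length 3: a a a has 2 parse trees

Two derivations of a a a:
  A0 ⇒ A0 A0 ⇒ A0 A0 A0 ⇒ a A0 A0 ⇒ a a A0 ⇒ a a a
  A0 ⇒ A0 A0 ⇒ a A0 ⇒ a A0 A0 ⇒ a a A0 ⇒ a a a

a a a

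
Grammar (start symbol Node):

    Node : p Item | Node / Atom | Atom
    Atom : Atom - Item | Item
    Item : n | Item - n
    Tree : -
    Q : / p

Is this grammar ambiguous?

Witness: n - n

Derivation 1: Node ⇒ Atom ⇒ Atom - Item ⇒ Item - Item ⇒ n - Item ⇒ n - n
Derivation 2: Node ⇒ Atom ⇒ Item ⇒ Item - n ⇒ n - n

Two distinct leftmost derivations for the same string.

Ambiguous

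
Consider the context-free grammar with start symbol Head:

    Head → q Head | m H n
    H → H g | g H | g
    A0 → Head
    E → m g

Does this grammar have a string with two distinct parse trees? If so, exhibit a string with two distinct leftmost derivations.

Witness: m g g n

Derivation 1: Head ⇒ m H n ⇒ m H g n ⇒ m g g n
Derivation 2: Head ⇒ m H n ⇒ m g H n ⇒ m g g n

Two distinct leftmost derivations for the same string.

Ambiguous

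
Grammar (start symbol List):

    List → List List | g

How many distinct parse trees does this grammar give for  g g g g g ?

14

Parse trees for g g g g g (showing first 6 of 14):
  [List [List g] [List [List g] [List [List g] [List [List g] [List g]]]]]
  [List [List g] [List [List g] [List [List [List g] [List g]] [List g]]]]
  [List [List g] [List [List [List g] [List g]] [List [List g] [List g]]]]
  [List [List g] [List [List [List g] [List [List g] [List g]]] [List g]]]
  [List [List g] [List [List [List [List g] [List g]] [List g]] [List g]]]
  [List [List [List g] [List g]] [List [List g] [List [List g] [List g]]]]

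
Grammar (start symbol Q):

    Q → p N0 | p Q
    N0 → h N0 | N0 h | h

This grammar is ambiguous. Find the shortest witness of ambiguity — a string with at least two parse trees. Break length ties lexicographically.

length 2: no string has ≥2 trees
length 3: p h h has 2 parse trees

Two derivations of p h h:
  Q ⇒ p N0 ⇒ p h N0 ⇒ p h h
  Q ⇒ p N0 ⇒ p N0 h ⇒ p h h

p h h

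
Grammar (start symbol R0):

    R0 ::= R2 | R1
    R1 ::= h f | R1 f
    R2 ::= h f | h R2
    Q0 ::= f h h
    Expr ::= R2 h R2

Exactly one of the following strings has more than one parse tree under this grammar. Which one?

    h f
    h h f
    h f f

h f

h f: 2 trees
h h f: 1 tree
h f f: 1 tree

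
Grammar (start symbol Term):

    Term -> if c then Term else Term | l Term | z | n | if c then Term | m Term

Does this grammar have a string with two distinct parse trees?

Witness: if c then if c then n else n

Derivation 1: Term ⇒ if c then Term else Term ⇒ if c then if c then Term else Term ⇒ if c then if c then n else Term ⇒ if c then if c then n else n
Derivation 2: Term ⇒ if c then Term ⇒ if c then if c then Term else Term ⇒ if c then if c then n else Term ⇒ if c then if c then n else n

Two distinct leftmost derivations for the same string.

Ambiguous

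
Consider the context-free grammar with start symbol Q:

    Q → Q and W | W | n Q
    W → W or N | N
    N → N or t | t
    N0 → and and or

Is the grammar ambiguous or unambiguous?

Ambiguous

Witness: t or t

Derivation 1: Q ⇒ W ⇒ W or N ⇒ N or N ⇒ t or N ⇒ t or t
Derivation 2: Q ⇒ W ⇒ N ⇒ N or t ⇒ t or t

Two distinct leftmost derivations for the same string.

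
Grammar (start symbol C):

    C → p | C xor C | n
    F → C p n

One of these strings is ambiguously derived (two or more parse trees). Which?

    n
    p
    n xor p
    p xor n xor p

p xor n xor p

n: 1 tree
p: 1 tree
n xor p: 1 tree
p xor n xor p: 2 trees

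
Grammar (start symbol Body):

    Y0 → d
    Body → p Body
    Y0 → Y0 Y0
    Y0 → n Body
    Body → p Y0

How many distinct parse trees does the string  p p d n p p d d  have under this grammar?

3

Parse trees for p p d n p p d d:
  [Body p [Body p [Y0 [Y0 d] [Y0 [Y0 n [Body p [Body p [Y0 d]]]] [Y0 d]]]]]
  [Body p [Body p [Y0 [Y0 d] [Y0 n [Body p [Body p [Y0 [Y0 d] [Y0 d]]]]]]]]
  [Body p [Body p [Y0 [Y0 [Y0 d] [Y0 n [Body p [Body p [Y0 d]]]]] [Y0 d]]]]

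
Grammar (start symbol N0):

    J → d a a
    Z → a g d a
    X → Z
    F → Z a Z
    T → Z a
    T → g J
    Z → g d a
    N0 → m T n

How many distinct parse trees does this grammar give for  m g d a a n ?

2

Parse trees for m g d a a n:
  [N0 m [T [Z g d a] a] n]
  [N0 m [T g [J d a a]] n]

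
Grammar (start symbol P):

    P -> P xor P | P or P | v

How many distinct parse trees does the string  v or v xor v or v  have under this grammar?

5

Parse trees for v or v xor v or v:
  [P [P [P v] or [P v]] xor [P [P v] or [P v]]]
  [P [P v] or [P [P v] xor [P [P v] or [P v]]]]
  [P [P v] or [P [P [P v] xor [P v]] or [P v]]]
  [P [P [P [P v] or [P v]] xor [P v]] or [P v]]
  [P [P [P v] or [P [P v] xor [P v]]] or [P v]]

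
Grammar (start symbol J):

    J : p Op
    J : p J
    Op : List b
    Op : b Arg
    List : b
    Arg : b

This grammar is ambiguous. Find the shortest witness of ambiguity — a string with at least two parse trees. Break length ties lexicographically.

length 3: p b b has 2 parse trees

Two derivations of p b b:
  J ⇒ p Op ⇒ p List b ⇒ p b b
  J ⇒ p Op ⇒ p b Arg ⇒ p b b

p b b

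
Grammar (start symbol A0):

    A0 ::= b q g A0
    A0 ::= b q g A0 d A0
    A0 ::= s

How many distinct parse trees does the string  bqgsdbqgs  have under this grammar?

Parse trees for bqgsdbqgs:
  [A0 b q g [A0 s] d [A0 b q g [A0 s]]]

1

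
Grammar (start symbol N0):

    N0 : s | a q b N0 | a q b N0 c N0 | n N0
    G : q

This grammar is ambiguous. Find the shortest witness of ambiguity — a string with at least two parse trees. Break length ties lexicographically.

a q b a q b s c s

length 1: no string has ≥2 trees
length 2: no string has ≥2 trees
length 3: no string has ≥2 trees
length 4: no string has ≥2 trees
length 5: no string has ≥2 trees
length 6: no string has ≥2 trees
length 7: no string has ≥2 trees
length 8: no string has ≥2 trees
length 9: a q b a q b s c s has 2 parse trees

Two derivations of a q b a q b s c s:
  N0 ⇒ a q b N0 ⇒ a q b a q b N0 c N0 ⇒ a q b a q b s c N0 ⇒ a q b a q b s c s
  N0 ⇒ a q b N0 c N0 ⇒ a q b a q b N0 c N0 ⇒ a q b a q b s c N0 ⇒ a q b a q b s c s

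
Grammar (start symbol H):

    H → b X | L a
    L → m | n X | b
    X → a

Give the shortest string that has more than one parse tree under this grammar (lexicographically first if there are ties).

b a

length 2: b a has 2 parse trees

Two derivations of b a:
  H ⇒ b X ⇒ b a
  H ⇒ L a ⇒ b a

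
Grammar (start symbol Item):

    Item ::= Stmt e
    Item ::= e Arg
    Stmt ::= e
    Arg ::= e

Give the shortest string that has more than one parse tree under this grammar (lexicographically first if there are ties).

e e

length 2: e e has 2 parse trees

Two derivations of e e:
  Item ⇒ Stmt e ⇒ e e
  Item ⇒ e Arg ⇒ e e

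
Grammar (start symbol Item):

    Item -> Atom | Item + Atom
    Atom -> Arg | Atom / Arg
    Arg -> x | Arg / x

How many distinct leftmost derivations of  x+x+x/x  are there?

Parse trees for x+x+x/x:
  [Item [Item [Item [Atom [Arg x]]] + [Atom [Arg x]]] + [Atom [Arg [Arg x] / x]]]
  [Item [Item [Item [Atom [Arg x]]] + [Atom [Arg x]]] + [Atom [Atom [Arg x]] / [Arg x]]]

2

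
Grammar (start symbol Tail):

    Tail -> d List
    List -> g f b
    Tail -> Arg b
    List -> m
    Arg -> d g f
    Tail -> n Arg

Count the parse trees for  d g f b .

Parse trees for d g f b:
  [Tail d [List g f b]]
  [Tail [Arg d g f] b]

2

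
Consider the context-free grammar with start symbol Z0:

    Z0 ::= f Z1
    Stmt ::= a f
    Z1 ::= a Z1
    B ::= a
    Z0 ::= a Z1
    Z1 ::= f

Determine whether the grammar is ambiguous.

(B, Stmt are unreachable from Z0, so their rules don't affect L(Z0).) Restricted to the reachable nonterminals, every rule has the form A → t or A → t B, and no two rules for the same A share a first terminal. The grammar encodes a DFA — one run per string.

Unambiguous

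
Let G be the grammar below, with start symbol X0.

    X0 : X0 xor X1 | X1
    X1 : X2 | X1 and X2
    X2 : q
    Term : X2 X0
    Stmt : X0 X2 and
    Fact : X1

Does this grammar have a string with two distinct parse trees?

Unambiguous

(Term, Stmt, Fact are unreachable from X0, so their rules don't affect L(X0).) X0 → X0 xor X1 | X1  ;  X1 → X1 and X2 | X2  — a left-associative chain with X2 at the bottom. Each string factors uniquely by precedence.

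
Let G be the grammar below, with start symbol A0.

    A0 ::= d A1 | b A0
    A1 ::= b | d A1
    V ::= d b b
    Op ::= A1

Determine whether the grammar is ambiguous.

Only A0, A1 are reachable from A0; ignoring the rest: Each reachable nonterminal has at most one production per leading terminal, and all productions are right-linear; the derivation is determined token-by-token.

Unambiguous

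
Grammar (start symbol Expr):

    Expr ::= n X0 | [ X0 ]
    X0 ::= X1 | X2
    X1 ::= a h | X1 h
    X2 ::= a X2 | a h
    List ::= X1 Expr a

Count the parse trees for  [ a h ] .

Parse trees for [ a h ]:
  [Expr [ [X0 [X1 a h]] ]]
  [Expr [ [X0 [X2 a h]] ]]

2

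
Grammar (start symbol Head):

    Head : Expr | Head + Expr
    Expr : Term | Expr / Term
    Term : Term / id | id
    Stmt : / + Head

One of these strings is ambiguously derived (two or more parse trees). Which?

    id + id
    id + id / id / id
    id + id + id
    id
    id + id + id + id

id + id / id / id

id + id: 1 tree
id + id / id / id: 4 trees
id + id + id: 1 tree
id: 1 tree
id + id + id + id: 1 tree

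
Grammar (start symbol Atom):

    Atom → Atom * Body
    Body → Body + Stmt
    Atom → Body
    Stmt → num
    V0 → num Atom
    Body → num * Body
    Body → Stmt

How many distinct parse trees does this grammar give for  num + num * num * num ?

Parse trees for num + num * num * num:
  [Atom [Atom [Body [Body [Stmt num]] + [Stmt num]]] * [Body num * [Body [Stmt num]]]]
  [Atom [Atom [Atom [Body [Body [Stmt num]] + [Stmt num]]] * [Body [Stmt num]]] * [Body [Stmt num]]]

2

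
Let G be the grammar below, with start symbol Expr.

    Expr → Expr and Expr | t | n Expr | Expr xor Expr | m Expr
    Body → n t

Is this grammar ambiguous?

Witness: m t and t

Derivation 1: Expr ⇒ Expr and Expr ⇒ m Expr and Expr ⇒ m t and Expr ⇒ m t and t
Derivation 2: Expr ⇒ m Expr ⇒ m Expr and Expr ⇒ m t and Expr ⇒ m t and t

Two distinct leftmost derivations for the same string.

Ambiguous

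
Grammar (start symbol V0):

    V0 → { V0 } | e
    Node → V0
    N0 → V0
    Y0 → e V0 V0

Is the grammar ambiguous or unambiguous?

Only V0 is reachable from V0; ignoring the rest: L(V0) is { openⁿ atom closeⁿ : n ≥ 0 }. The bracket depth fixes n, and the derivation is forced at every step.

Unambiguous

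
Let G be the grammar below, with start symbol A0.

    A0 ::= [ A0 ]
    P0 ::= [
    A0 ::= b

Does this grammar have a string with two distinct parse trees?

Only A0 is reachable from A0; ignoring the rest: Each string is a nest of matched brackets around a single atom. An opening bracket forces the recursive rule; an atom forces the base rule.

Unambiguous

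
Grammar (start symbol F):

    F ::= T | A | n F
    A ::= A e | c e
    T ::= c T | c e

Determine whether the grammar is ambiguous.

Witness: c e

Derivation 1: F ⇒ T ⇒ c e
Derivation 2: F ⇒ A ⇒ c e

Two distinct leftmost derivations for the same string.

Ambiguous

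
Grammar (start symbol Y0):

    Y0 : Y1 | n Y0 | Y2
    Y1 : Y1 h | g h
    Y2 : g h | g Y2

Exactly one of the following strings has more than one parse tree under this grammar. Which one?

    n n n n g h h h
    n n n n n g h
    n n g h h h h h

n n n n n g h

n n n n g h h h: 1 tree
n n n n n g h: 2 trees
n n g h h h h h: 1 tree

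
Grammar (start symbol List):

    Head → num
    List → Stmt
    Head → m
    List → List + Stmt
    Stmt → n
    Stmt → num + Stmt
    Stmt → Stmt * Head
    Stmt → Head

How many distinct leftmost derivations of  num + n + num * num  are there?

2

Parse trees for num + n + num * num:
  [List [List [Stmt num + [Stmt n]]] + [Stmt [Stmt [Head num]] * [Head num]]]
  [List [List [List [Stmt [Head num]]] + [Stmt n]] + [Stmt [Stmt [Head num]] * [Head num]]]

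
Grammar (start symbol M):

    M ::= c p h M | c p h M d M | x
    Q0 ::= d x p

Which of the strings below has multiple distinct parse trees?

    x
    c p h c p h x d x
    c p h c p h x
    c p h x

x: 1 tree
c p h c p h x d x: 2 trees
c p h c p h x: 1 tree
c p h x: 1 tree

c p h c p h x d x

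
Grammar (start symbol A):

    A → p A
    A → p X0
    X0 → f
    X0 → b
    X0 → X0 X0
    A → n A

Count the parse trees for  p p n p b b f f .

5

Parse trees for p p n p b b f f:
  [A p [A p [A n [A p [X0 [X0 b] [X0 [X0 b] [X0 [X0 f] [X0 f]]]]]]]]
  [A p [A p [A n [A p [X0 [X0 b] [X0 [X0 [X0 b] [X0 f]] [X0 f]]]]]]]
  [A p [A p [A n [A p [X0 [X0 [X0 b] [X0 b]] [X0 [X0 f] [X0 f]]]]]]]
  [A p [A p [A n [A p [X0 [X0 [X0 b] [X0 [X0 b] [X0 f]]] [X0 f]]]]]]
  [A p [A p [A n [A p [X0 [X0 [X0 [X0 b] [X0 b]] [X0 f]] [X0 f]]]]]]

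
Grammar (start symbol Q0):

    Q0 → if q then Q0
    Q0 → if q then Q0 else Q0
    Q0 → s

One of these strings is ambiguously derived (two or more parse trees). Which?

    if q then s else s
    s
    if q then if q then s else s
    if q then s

if q then s else s: 1 tree
s: 1 tree
if q then if q then s else s: 2 trees
if q then s: 1 tree

if q then if q then s else s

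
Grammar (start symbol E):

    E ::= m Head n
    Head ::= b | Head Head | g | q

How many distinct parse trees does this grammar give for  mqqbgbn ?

Parse trees for mqqbgbn (showing first 6 of 14):
  [E m [Head [Head q] [Head [Head q] [Head [Head b] [Head [Head g] [Head b]]]]] n]
  [E m [Head [Head q] [Head [Head q] [Head [Head [Head b] [Head g]] [Head b]]]] n]
  [E m [Head [Head q] [Head [Head [Head q] [Head b]] [Head [Head g] [Head b]]]] n]
  [E m [Head [Head q] [Head [Head [Head q] [Head [Head b] [Head g]]] [Head b]]] n]
  [E m [Head [Head q] [Head [Head [Head [Head q] [Head b]] [Head g]] [Head b]]] n]
  [E m [Head [Head [Head q] [Head q]] [Head [Head b] [Head [Head g] [Head b]]]] n]

14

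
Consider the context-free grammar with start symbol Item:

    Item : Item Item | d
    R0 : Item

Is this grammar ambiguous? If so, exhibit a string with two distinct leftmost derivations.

Witness: d d d

Derivation 1: Item ⇒ Item Item ⇒ Item Item Item ⇒ d Item Item ⇒ d d Item ⇒ d d d
Derivation 2: Item ⇒ Item Item ⇒ d Item ⇒ d Item Item ⇒ d d Item ⇒ d d d

Two distinct leftmost derivations for the same string.

Ambiguous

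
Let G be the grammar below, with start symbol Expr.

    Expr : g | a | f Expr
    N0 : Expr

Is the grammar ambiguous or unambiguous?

Only Expr is reachable from Expr; ignoring the rest: The reachable rules are right-linear with at most one rule per (nonterminal, next-terminal) pair. Each input token forces the next rule, so parsing is deterministic.

Unambiguous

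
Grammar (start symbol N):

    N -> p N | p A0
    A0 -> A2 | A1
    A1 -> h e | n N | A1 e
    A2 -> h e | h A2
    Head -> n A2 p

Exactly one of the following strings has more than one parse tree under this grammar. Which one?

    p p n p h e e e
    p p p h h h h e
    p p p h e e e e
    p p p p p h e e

p p n p h e e e: 4 trees
p p p h h h h e: 1 tree
p p p h e e e e: 1 tree
p p p p p h e e: 1 tree

p p n p h e e e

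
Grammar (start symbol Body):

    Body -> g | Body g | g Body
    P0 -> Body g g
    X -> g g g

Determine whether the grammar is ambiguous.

Ambiguous

Witness: g g

Derivation 1: Body ⇒ Body g ⇒ g g
Derivation 2: Body ⇒ g Body ⇒ g g

Two distinct leftmost derivations for the same string.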